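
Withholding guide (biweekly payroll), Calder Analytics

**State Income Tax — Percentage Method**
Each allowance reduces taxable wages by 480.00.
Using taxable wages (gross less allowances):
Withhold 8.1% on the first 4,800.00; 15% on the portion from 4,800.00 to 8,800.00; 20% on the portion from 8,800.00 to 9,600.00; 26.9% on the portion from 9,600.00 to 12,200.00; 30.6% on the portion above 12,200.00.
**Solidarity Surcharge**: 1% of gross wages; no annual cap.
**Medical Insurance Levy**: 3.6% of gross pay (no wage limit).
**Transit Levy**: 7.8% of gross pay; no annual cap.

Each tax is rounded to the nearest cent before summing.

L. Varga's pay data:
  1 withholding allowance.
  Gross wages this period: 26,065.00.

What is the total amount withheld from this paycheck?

9,176.07

State Income Tax: taxable = 26,065.00 − 1×480.00 = 25,585.00
  1,848.20 + 30.6% × (25,585.00 − 12,200.00) = 1,848.20 + 30.6% × 13,385.00 = 5,944.01
Solidarity Surcharge: 1% × 26,065.00 = 260.65
Medical Insurance Levy: 3.6% × 26,065.00 = 938.34
Transit Levy: 7.8% × 26,065.00 = 2,033.07
Total: 5,944.01 + 260.65 + 938.34 + 2,033.07 = 9,176.07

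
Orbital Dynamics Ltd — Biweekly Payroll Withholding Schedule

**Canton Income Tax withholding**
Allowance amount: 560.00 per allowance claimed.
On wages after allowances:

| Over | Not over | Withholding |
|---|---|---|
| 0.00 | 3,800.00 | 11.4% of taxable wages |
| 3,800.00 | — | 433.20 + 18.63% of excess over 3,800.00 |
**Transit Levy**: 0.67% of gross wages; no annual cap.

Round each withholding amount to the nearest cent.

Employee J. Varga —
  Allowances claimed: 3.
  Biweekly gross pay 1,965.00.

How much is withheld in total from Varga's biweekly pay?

Canton Income Tax: taxable = 1,965.00 − 3×560.00 = 285.00
  11.4% × 285.00 = 32.49
Transit Levy: 0.67% × 1,965.00 = 13.17
Total: 32.49 + 13.17 = 45.66

45.66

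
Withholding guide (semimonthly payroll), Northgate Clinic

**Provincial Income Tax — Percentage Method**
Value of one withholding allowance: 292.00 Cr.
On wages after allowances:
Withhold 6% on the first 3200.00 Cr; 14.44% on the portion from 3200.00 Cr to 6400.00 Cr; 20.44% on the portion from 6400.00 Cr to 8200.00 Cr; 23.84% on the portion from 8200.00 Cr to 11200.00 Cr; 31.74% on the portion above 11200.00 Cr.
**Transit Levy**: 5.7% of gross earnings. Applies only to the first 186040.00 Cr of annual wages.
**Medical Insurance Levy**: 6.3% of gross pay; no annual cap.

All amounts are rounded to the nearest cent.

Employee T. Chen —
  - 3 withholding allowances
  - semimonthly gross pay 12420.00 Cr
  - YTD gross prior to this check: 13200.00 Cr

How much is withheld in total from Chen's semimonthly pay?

Provincial Income Tax: taxable = 12420.00 Cr − 3×292.00 Cr = 11544.00 Cr
  1737.20 Cr + 31.74% × (11544.00 Cr − 11200.00 Cr) = 1737.20 Cr + 31.74% × 344.00 Cr = 1846.39 Cr
Transit Levy: 5.7% × 12420.00 Cr = 707.94 Cr
Medical Insurance Levy: 6.3% × 12420.00 Cr = 782.46 Cr
Total: 1846.39 Cr + 707.94 Cr + 782.46 Cr = 3336.79 Cr

3336.79 Cr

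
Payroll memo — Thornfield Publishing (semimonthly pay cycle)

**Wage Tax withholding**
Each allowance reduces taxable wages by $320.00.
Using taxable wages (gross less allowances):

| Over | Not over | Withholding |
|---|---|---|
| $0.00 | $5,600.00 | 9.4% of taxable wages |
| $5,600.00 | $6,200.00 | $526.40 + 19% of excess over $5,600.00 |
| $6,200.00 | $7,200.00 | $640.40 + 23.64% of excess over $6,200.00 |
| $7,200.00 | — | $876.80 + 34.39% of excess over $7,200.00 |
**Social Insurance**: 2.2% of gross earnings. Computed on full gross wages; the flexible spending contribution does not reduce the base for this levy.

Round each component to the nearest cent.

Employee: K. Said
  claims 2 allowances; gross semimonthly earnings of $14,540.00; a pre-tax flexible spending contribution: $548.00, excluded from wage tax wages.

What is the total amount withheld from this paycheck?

$3,312.35

Wage Tax: taxable = $14,540.00 − $548.00 − 2×$320.00 = $13,352.00
  $876.80 + 34.39% × ($13,352.00 − $7,200.00) = $876.80 + 34.39% × $6,152.00 = $2,992.47
Social Insurance: 2.2% × $14,540.00 = $319.88
Total: $2,992.47 + $319.88 = $3,312.35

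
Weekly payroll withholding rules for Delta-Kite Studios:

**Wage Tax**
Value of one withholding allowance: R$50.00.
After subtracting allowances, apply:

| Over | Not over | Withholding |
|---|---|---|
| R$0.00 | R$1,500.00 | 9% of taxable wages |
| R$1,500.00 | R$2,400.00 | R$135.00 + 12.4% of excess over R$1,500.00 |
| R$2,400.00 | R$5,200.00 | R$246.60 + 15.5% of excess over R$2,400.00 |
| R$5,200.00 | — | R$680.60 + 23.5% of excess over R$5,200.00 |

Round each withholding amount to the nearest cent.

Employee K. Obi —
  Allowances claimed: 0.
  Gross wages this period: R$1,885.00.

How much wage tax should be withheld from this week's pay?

R$182.74

Wage Tax: taxable = R$1,885.00
  R$135.00 + 12.4% × (R$1,885.00 − R$1,500.00) = R$135.00 + 12.4% × R$385.00 = R$182.74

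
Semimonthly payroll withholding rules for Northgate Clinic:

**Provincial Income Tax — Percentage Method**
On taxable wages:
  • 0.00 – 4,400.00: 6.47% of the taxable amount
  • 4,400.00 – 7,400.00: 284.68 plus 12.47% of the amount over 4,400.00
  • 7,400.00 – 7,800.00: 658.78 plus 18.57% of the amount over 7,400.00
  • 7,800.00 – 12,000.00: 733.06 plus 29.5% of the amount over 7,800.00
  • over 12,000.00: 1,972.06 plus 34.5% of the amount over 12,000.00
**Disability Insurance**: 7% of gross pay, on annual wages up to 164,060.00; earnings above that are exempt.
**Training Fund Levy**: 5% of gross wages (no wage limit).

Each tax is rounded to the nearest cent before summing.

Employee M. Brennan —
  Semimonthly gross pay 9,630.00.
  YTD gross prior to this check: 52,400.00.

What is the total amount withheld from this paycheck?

2,428.51

Provincial Income Tax: taxable = 9,630.00
  733.06 + 29.5% × (9,630.00 − 7,800.00) = 733.06 + 29.5% × 1,830.00 = 1,272.91
Disability Insurance: 7% × 9,630.00 = 674.10
Training Fund Levy: 5% × 9,630.00 = 481.50
Total: 1,272.91 + 674.10 + 481.50 = 2,428.51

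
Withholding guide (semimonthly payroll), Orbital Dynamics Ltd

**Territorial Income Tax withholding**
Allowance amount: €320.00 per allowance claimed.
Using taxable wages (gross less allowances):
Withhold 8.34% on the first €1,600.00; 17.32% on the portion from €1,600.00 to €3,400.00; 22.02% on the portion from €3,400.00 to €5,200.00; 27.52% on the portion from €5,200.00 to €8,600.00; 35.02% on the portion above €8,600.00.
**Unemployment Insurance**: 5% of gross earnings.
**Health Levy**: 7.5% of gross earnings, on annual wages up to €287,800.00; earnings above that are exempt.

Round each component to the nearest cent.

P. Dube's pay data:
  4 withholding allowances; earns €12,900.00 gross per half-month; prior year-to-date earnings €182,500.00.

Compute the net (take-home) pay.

€8,452.66

Territorial Income Tax: taxable = €12,900.00 − 4×€320.00 = €11,620.00
  €1,777.24 + 35.02% × (€11,620.00 − €8,600.00) = €1,777.24 + 35.02% × €3,020.00 = €2,834.84
Unemployment Insurance: 5% × €12,900.00 = €645.00
Health Levy: 7.5% × €12,900.00 = €967.50
Total withheld: €2,834.84 + €645.00 + €967.50 = €4,447.34
Net pay: €12,900.00 − €4,447.34 = €8,452.66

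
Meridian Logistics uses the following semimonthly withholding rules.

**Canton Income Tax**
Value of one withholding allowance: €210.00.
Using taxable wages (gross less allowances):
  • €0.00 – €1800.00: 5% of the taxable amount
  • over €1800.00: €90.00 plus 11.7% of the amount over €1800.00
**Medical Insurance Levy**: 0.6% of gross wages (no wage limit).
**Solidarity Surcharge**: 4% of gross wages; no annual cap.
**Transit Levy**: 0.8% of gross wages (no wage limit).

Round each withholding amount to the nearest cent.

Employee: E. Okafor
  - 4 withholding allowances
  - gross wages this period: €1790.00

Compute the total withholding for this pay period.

€144.16

Canton Income Tax: taxable = €1790.00 − 4×€210.00 = €950.00
  5% × €950.00 = €47.50
Medical Insurance Levy: 0.6% × €1790.00 = €10.74
Solidarity Surcharge: 4% × €1790.00 = €71.60
Transit Levy: 0.8% × €1790.00 = €14.32
Total: €47.50 + €10.74 + €71.60 + €14.32 = €144.16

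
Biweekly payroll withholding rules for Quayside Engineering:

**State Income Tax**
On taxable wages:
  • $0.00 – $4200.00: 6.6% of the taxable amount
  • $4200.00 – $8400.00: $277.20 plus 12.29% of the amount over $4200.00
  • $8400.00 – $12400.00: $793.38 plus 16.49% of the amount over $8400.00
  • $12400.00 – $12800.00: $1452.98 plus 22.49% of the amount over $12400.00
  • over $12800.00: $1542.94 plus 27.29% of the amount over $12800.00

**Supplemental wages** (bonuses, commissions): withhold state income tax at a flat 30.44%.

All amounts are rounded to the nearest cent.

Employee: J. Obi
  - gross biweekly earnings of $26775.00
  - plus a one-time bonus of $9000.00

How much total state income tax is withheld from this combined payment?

$8096.32

State Income Tax: taxable = $26775.00
  $1542.94 + 27.29% × ($26775.00 − $12800.00) = $1542.94 + 27.29% × $13975.00 = $5356.72
Supplemental (30.44% flat on bonus): 30.44% × $9000.00 = $2739.60
Total state income tax: $5356.72 + $2739.60 = $8096.32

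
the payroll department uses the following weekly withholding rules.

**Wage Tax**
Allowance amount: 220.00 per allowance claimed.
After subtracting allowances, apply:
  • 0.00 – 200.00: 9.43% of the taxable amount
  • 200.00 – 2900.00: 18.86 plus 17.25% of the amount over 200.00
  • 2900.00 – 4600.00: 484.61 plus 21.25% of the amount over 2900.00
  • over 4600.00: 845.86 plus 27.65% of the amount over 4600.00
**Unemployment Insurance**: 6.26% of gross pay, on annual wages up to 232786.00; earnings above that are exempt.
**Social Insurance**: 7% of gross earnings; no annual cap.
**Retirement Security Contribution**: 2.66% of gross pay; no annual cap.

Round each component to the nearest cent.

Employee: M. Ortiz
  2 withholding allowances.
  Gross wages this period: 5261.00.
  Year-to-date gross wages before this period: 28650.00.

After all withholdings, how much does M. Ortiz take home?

3516.48

Wage Tax: taxable = 5261.00 − 2×220.00 = 4821.00
  845.86 + 27.65% × (4821.00 − 4600.00) = 845.86 + 27.65% × 221.00 = 906.97
Unemployment Insurance: 6.26% × 5261.00 = 329.34
Social Insurance: 7% × 5261.00 = 368.27
Retirement Security Contribution: 2.66% × 5261.00 = 139.94
Total withheld: 906.97 + 329.34 + 368.27 + 139.94 = 1744.52
Net pay: 5261.00 − 1744.52 = 3516.48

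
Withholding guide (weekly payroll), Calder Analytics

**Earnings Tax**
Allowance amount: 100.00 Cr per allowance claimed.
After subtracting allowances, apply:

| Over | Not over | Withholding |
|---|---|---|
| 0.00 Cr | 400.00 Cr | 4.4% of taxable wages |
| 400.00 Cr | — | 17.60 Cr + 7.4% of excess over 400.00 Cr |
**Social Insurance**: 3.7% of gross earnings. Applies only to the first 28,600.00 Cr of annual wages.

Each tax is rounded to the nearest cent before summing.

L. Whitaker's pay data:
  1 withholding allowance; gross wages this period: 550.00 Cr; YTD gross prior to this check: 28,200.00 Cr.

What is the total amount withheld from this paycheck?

Earnings Tax: taxable = 550.00 Cr − 1×100.00 Cr = 450.00 Cr
  17.60 Cr + 7.4% × (450.00 Cr − 400.00 Cr) = 17.60 Cr + 7.4% × 50.00 Cr = 21.30 Cr
Social Insurance: cap 28,600.00 Cr − YTD 28,200.00 Cr = 400.00 Cr subject; 3.7% × 400.00 Cr = 14.80 Cr
Total: 21.30 Cr + 14.80 Cr = 36.10 Cr

36.10 Cr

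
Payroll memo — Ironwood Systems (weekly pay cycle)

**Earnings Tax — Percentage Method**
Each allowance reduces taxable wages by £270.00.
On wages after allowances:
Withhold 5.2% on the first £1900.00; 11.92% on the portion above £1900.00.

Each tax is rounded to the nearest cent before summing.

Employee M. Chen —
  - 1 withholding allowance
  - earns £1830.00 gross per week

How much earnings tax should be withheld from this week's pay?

Earnings Tax: taxable = £1830.00 − 1×£270.00 = £1560.00
  5.2% × £1560.00 = £81.12

£81.12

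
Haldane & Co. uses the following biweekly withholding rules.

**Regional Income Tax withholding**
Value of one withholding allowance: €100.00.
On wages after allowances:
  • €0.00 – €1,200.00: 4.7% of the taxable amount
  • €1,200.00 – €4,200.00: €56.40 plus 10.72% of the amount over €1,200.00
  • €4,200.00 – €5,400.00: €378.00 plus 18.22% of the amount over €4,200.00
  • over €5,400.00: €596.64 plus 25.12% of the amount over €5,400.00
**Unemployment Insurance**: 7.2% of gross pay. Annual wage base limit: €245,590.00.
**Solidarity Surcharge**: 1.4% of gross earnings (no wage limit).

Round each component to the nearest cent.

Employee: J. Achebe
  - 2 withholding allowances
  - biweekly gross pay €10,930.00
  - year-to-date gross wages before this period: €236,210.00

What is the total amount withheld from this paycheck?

Regional Income Tax: taxable = €10,930.00 − 2×€100.00 = €10,730.00
  €596.64 + 25.12% × (€10,730.00 − €5,400.00) = €596.64 + 25.12% × €5,330.00 = €1,935.54
Unemployment Insurance: cap €245,590.00 − YTD €236,210.00 = €9,380.00 subject; 7.2% × €9,380.00 = €675.36
Solidarity Surcharge: 1.4% × €10,930.00 = €153.02
Total: €1,935.54 + €675.36 + €153.02 = €2,763.92

€2,763.92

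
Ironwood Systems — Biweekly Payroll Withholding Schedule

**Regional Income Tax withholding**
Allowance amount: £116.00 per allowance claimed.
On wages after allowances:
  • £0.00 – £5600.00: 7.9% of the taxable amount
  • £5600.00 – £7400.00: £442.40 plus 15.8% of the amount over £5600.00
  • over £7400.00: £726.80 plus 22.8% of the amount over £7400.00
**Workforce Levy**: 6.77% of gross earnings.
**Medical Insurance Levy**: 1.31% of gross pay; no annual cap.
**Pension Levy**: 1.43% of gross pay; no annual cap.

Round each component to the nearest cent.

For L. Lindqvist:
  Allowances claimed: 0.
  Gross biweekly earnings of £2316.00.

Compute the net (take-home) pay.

£1912.79

Regional Income Tax: taxable = £2316.00
  7.9% × £2316.00 = £182.96
Workforce Levy: 6.77% × £2316.00 = £156.79
Medical Insurance Levy: 1.31% × £2316.00 = £30.34
Pension Levy: 1.43% × £2316.00 = £33.12
Total withheld: £182.96 + £156.79 + £30.34 + £33.12 = £403.21
Net pay: £2316.00 − £403.21 = £1912.79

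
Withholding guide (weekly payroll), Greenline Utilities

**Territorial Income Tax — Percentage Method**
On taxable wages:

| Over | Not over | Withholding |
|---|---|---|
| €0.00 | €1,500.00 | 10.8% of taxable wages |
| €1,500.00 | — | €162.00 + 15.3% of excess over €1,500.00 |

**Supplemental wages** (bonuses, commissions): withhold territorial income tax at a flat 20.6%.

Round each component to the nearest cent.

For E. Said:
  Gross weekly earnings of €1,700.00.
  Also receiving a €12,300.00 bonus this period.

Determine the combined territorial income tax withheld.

€2,726.40

Territorial Income Tax: taxable = €1,700.00
  €162.00 + 15.3% × (€1,700.00 − €1,500.00) = €162.00 + 15.3% × €200.00 = €192.60
Supplemental (20.6% flat on bonus): 20.6% × €12,300.00 = €2,533.80
Total territorial income tax: €192.60 + €2,533.80 = €2,726.40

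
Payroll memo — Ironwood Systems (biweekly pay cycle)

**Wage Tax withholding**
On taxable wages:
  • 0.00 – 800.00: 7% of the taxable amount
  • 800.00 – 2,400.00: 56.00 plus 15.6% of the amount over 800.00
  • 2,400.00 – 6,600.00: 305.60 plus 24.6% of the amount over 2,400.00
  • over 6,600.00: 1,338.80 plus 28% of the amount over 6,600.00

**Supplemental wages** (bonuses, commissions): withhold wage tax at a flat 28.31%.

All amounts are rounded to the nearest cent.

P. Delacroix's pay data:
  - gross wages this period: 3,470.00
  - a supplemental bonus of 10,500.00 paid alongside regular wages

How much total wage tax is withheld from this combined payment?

Wage Tax: taxable = 3,470.00
  305.60 + 24.6% × (3,470.00 − 2,400.00) = 305.60 + 24.6% × 1,070.00 = 568.82
Supplemental (28.31% flat on bonus): 28.31% × 10,500.00 = 2,972.55
Total wage tax: 568.82 + 2,972.55 = 3,541.37

3,541.37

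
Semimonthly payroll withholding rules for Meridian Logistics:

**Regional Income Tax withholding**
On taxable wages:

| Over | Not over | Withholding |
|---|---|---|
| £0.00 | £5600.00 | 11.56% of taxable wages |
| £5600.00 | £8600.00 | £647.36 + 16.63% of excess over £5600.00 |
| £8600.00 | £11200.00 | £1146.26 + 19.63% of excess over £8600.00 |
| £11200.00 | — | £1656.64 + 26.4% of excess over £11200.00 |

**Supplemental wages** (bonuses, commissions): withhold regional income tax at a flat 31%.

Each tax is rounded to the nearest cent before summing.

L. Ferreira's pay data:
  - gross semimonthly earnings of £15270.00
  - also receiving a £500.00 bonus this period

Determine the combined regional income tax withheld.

Regional Income Tax: taxable = £15270.00
  £1656.64 + 26.4% × (£15270.00 − £11200.00) = £1656.64 + 26.4% × £4070.00 = £2731.12
Supplemental (31% flat on bonus): 31% × £500.00 = £155.00
Total regional income tax: £2731.12 + £155.00 = £2886.12

£2886.12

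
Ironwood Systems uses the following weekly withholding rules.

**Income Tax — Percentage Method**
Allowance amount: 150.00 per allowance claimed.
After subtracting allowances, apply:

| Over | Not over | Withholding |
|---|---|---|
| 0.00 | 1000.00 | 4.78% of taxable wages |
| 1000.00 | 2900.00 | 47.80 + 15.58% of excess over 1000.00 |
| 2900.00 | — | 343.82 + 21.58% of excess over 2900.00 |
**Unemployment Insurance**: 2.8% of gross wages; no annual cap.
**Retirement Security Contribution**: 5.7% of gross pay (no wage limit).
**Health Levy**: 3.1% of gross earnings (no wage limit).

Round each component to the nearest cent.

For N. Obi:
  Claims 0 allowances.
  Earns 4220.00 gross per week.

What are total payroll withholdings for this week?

Income Tax: taxable = 4220.00
  343.82 + 21.58% × (4220.00 − 2900.00) = 343.82 + 21.58% × 1320.00 = 628.68
Unemployment Insurance: 2.8% × 4220.00 = 118.16
Retirement Security Contribution: 5.7% × 4220.00 = 240.54
Health Levy: 3.1% × 4220.00 = 130.82
Total: 628.68 + 118.16 + 240.54 + 130.82 = 1118.20

1118.20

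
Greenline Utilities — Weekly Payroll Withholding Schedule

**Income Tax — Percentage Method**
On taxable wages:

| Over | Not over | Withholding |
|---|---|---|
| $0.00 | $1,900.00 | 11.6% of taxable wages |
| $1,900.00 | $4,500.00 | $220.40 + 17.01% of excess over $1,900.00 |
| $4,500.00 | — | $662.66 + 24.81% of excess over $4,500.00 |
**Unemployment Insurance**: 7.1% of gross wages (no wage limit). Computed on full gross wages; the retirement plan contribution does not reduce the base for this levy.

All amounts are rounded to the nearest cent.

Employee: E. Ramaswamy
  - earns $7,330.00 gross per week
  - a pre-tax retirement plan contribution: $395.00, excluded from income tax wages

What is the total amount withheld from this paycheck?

Income Tax: taxable = $7,330.00 − $395.00 = $6,935.00
  $662.66 + 24.81% × ($6,935.00 − $4,500.00) = $662.66 + 24.81% × $2,435.00 = $1,266.78
Unemployment Insurance: 7.1% × $7,330.00 = $520.43
Total: $1,266.78 + $520.43 = $1,787.21

$1,787.21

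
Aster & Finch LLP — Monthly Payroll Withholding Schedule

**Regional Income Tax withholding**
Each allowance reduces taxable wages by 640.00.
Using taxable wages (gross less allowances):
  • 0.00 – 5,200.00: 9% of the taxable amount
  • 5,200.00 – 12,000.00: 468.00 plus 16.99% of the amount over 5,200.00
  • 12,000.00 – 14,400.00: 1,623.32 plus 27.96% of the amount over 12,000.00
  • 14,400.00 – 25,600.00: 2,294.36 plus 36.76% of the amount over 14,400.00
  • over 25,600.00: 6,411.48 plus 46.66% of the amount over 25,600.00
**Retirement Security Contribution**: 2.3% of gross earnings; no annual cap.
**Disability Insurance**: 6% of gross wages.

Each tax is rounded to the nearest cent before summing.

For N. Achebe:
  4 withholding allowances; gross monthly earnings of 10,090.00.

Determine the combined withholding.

Regional Income Tax: taxable = 10,090.00 − 4×640.00 = 7,530.00
  468.00 + 16.99% × (7,530.00 − 5,200.00) = 468.00 + 16.99% × 2,330.00 = 863.87
Retirement Security Contribution: 2.3% × 10,090.00 = 232.07
Disability Insurance: 6% × 10,090.00 = 605.40
Total: 863.87 + 232.07 + 605.40 = 1,701.34

1,701.34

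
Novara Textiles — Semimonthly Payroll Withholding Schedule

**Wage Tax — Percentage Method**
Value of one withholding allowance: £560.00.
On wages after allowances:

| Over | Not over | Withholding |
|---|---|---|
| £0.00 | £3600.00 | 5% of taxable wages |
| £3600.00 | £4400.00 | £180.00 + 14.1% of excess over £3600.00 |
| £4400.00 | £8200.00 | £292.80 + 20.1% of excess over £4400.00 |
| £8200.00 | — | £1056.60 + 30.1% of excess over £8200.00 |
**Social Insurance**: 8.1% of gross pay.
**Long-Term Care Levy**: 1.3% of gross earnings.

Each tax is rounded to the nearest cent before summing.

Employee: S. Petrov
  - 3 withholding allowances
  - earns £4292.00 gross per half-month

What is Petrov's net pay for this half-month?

Wage Tax: taxable = £4292.00 − 3×£560.00 = £2612.00
  5% × £2612.00 = £130.60
Social Insurance: 8.1% × £4292.00 = £347.65
Long-Term Care Levy: 1.3% × £4292.00 = £55.80
Total withheld: £130.60 + £347.65 + £55.80 = £534.05
Net pay: £4292.00 − £534.05 = £3757.95

£3757.95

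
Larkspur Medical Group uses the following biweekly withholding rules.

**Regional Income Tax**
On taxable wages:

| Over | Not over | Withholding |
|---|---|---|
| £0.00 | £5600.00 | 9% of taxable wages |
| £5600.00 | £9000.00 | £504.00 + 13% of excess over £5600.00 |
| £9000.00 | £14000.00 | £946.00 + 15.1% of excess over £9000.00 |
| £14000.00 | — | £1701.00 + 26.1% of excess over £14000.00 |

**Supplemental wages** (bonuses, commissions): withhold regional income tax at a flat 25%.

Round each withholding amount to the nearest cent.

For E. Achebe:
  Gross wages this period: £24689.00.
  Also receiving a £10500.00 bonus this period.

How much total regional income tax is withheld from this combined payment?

Regional Income Tax: taxable = £24689.00
  £1701.00 + 26.1% × (£24689.00 − £14000.00) = £1701.00 + 26.1% × £10689.00 = £4490.83
Supplemental (25% flat on bonus): 25% × £10500.00 = £2625.00
Total regional income tax: £4490.83 + £2625.00 = £7115.83

£7115.83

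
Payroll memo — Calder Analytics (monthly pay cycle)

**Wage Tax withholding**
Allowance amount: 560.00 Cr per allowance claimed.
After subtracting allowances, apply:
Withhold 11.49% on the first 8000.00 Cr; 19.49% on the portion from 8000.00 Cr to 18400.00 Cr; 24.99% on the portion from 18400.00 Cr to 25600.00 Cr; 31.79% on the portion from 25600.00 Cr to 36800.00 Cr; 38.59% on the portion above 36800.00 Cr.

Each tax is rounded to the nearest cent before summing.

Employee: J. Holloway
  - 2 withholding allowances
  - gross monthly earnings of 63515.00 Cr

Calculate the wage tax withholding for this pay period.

18183.03 Cr

Wage Tax: taxable = 63515.00 Cr − 2×560.00 Cr = 62395.00 Cr
  8305.92 Cr + 38.59% × (62395.00 Cr − 36800.00 Cr) = 8305.92 Cr + 38.59% × 25595.00 Cr = 18183.03 Cr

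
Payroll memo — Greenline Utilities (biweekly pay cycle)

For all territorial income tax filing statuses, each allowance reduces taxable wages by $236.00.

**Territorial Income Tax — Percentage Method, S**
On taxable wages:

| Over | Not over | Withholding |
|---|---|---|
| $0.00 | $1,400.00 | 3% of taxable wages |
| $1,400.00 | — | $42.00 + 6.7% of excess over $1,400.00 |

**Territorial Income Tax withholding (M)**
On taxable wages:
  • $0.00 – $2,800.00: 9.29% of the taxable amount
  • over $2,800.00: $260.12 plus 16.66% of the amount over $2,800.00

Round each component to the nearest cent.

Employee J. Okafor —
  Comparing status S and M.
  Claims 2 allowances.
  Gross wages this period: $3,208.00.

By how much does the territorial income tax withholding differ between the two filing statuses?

$122.66

Territorial Income Tax (S): taxable = $3,208.00 − 2×$236.00 = $2,736.00
  $42.00 + 6.7% × ($2,736.00 − $1,400.00) = $42.00 + 6.7% × $1,336.00 = $131.51
Territorial Income Tax (M): taxable = $3,208.00 − 2×$236.00 = $2,736.00
  9.29% × $2,736.00 = $254.17
Difference: |$131.51 − $254.17| = $122.66 (higher under M)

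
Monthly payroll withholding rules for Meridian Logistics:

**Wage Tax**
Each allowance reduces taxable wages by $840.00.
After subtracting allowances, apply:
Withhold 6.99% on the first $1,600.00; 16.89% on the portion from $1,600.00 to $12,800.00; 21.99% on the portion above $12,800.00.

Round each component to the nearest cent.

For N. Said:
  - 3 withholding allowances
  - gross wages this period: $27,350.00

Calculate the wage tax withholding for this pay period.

Wage Tax: taxable = $27,350.00 − 3×$840.00 = $24,830.00
  $2,003.52 + 21.99% × ($24,830.00 − $12,800.00) = $2,003.52 + 21.99% × $12,030.00 = $4,648.92

$4,648.92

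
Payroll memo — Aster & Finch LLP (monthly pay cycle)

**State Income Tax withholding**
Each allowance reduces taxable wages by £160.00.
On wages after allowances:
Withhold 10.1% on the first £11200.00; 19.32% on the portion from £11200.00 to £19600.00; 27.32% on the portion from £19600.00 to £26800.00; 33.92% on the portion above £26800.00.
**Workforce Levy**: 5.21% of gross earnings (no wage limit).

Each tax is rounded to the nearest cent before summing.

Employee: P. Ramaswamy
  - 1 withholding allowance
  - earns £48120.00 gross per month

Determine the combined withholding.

£14405.64

State Income Tax: taxable = £48120.00 − 1×£160.00 = £47960.00
  £4721.12 + 33.92% × (£47960.00 − £26800.00) = £4721.12 + 33.92% × £21160.00 = £11898.59
Workforce Levy: 5.21% × £48120.00 = £2507.05
Total: £11898.59 + £2507.05 = £14405.64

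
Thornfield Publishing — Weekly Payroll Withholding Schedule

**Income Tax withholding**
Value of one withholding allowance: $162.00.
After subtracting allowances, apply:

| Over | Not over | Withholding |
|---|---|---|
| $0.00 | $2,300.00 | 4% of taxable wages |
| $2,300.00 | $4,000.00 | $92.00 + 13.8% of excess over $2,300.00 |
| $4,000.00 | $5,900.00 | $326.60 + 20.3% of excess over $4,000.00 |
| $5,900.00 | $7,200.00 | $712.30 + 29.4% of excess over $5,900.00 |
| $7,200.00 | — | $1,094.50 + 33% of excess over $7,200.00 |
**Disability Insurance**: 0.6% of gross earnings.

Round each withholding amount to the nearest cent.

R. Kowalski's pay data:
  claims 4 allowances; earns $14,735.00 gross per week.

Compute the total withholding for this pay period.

Income Tax: taxable = $14,735.00 − 4×$162.00 = $14,087.00
  $1,094.50 + 33% × ($14,087.00 − $7,200.00) = $1,094.50 + 33% × $6,887.00 = $3,367.21
Disability Insurance: 0.6% × $14,735.00 = $88.41
Total: $3,367.21 + $88.41 = $3,455.62

$3,455.62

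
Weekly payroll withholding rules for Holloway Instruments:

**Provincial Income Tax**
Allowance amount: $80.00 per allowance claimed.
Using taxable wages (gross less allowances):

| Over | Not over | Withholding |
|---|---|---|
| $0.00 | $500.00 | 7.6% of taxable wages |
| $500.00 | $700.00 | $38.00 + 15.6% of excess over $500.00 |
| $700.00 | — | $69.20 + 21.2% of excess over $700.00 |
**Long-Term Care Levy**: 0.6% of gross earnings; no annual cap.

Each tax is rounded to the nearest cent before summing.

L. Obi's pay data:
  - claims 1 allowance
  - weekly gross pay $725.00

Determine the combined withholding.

$64.97

Provincial Income Tax: taxable = $725.00 − 1×$80.00 = $645.00
  $38.00 + 15.6% × ($645.00 − $500.00) = $38.00 + 15.6% × $145.00 = $60.62
Long-Term Care Levy: 0.6% × $725.00 = $4.35
Total: $60.62 + $4.35 = $64.97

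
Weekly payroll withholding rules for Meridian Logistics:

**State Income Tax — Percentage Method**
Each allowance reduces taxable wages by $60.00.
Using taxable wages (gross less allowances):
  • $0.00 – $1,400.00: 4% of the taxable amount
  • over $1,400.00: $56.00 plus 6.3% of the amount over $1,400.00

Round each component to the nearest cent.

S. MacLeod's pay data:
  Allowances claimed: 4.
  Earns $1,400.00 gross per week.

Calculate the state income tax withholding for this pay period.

$46.40

State Income Tax: taxable = $1,400.00 − 4×$60.00 = $1,160.00
  4% × $1,160.00 = $46.40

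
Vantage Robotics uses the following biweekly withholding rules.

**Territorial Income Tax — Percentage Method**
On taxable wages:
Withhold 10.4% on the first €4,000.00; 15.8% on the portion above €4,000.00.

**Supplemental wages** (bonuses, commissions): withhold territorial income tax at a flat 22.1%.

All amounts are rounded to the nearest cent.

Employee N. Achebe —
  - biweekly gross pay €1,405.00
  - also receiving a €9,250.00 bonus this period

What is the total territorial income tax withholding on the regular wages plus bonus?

€2,190.37

Territorial Income Tax: taxable = €1,405.00
  10.4% × €1,405.00 = €146.12
Supplemental (22.1% flat on bonus): 22.1% × €9,250.00 = €2,044.25
Total territorial income tax: €146.12 + €2,044.25 = €2,190.37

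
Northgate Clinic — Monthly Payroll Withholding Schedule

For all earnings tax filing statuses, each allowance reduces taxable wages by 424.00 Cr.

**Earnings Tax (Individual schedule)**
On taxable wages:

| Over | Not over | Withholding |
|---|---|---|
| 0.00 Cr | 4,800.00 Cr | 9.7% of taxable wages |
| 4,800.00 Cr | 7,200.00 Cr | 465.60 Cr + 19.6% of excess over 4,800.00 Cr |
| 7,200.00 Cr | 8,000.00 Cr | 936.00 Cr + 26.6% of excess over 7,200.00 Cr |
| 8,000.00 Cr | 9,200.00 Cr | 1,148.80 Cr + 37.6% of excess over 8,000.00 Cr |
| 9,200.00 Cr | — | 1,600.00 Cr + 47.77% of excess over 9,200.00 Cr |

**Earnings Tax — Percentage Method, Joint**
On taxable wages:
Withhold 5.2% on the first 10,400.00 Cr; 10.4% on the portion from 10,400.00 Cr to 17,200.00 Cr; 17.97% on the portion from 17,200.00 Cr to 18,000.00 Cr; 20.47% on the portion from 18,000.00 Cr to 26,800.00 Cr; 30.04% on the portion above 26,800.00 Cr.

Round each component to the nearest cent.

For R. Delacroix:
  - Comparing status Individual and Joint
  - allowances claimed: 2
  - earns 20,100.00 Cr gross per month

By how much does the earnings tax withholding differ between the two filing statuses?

4,753.80 Cr

Earnings Tax (Individual): taxable = 20,100.00 Cr − 2×424.00 Cr = 19,252.00 Cr
  1,600.00 Cr + 47.77% × (19,252.00 Cr − 9,200.00 Cr) = 1,600.00 Cr + 47.77% × 10,052.00 Cr = 6,401.84 Cr
Earnings Tax (Joint): taxable = 20,100.00 Cr − 2×424.00 Cr = 19,252.00 Cr
  1,391.76 Cr + 20.47% × (19,252.00 Cr − 18,000.00 Cr) = 1,391.76 Cr + 20.47% × 1,252.00 Cr = 1,648.04 Cr
Difference: |6,401.84 Cr − 1,648.04 Cr| = 4,753.80 Cr (higher under Individual)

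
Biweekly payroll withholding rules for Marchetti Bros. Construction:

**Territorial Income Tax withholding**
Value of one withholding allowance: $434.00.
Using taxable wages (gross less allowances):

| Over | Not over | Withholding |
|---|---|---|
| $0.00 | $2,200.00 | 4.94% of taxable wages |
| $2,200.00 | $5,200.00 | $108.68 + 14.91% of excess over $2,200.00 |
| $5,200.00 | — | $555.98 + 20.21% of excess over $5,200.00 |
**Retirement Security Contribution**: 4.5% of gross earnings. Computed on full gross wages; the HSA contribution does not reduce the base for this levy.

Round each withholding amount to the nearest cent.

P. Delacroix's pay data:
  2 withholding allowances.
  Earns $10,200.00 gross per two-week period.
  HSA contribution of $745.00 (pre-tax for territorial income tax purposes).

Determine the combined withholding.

Territorial Income Tax: taxable = $10,200.00 − $745.00 − 2×$434.00 = $8,587.00
  $555.98 + 20.21% × ($8,587.00 − $5,200.00) = $555.98 + 20.21% × $3,387.00 = $1,240.49
Retirement Security Contribution: 4.5% × $10,200.00 = $459.00
Total: $1,240.49 + $459.00 = $1,699.49

$1,699.49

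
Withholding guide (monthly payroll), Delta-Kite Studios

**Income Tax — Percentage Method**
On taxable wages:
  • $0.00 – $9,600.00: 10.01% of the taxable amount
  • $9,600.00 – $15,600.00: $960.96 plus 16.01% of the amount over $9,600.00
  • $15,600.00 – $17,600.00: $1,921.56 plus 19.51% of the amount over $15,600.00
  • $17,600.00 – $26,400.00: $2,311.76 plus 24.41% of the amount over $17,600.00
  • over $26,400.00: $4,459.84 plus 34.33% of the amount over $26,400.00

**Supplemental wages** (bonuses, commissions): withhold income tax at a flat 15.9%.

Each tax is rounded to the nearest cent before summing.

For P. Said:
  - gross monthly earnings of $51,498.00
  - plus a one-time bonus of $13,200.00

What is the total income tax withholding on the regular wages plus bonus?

Income Tax: taxable = $51,498.00
  $4,459.84 + 34.33% × ($51,498.00 − $26,400.00) = $4,459.84 + 34.33% × $25,098.00 = $13,075.98
Supplemental (15.9% flat on bonus): 15.9% × $13,200.00 = $2,098.80
Total income tax: $13,075.98 + $2,098.80 = $15,174.78

$15,174.78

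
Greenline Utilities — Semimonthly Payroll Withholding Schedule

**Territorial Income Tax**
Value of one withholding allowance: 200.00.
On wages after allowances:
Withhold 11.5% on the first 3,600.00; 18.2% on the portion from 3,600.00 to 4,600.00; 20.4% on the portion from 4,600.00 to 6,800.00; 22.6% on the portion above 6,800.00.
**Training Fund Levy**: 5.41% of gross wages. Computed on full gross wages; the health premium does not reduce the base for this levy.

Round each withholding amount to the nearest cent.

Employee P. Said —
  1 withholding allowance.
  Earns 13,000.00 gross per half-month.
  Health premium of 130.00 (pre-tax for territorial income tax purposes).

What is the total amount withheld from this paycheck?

3,074.72

Territorial Income Tax: taxable = 13,000.00 − 130.00 − 1×200.00 = 12,670.00
  1,044.80 + 22.6% × (12,670.00 − 6,800.00) = 1,044.80 + 22.6% × 5,870.00 = 2,371.42
Training Fund Levy: 5.41% × 13,000.00 = 703.30
Total: 2,371.42 + 703.30 = 3,074.72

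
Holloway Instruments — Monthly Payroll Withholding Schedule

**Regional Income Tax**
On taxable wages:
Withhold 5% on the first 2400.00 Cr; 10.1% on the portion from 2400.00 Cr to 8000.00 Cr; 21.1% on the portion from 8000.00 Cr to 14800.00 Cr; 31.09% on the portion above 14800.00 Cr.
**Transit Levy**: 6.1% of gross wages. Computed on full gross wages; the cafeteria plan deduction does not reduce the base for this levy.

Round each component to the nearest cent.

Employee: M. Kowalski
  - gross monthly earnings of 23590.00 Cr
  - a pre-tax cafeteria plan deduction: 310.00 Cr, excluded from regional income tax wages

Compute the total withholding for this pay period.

Regional Income Tax: taxable = 23590.00 Cr − 310.00 Cr = 23280.00 Cr
  2120.40 Cr + 31.09% × (23280.00 Cr − 14800.00 Cr) = 2120.40 Cr + 31.09% × 8480.00 Cr = 4756.83 Cr
Transit Levy: 6.1% × 23590.00 Cr = 1438.99 Cr
Total: 4756.83 Cr + 1438.99 Cr = 6195.82 Cr

6195.82 Cr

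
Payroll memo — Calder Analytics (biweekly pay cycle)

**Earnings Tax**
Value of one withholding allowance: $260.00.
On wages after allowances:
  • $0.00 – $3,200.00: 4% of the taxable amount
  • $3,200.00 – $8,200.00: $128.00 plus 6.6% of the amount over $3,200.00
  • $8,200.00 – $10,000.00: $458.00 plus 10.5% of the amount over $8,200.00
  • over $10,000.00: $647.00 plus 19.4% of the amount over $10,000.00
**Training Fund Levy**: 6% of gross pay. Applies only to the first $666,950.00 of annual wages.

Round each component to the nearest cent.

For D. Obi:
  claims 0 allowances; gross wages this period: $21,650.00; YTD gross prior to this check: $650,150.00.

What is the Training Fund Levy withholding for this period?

Training Fund Levy: cap $666,950.00 − YTD $650,150.00 = $16,800.00 subject; 6% × $16,800.00 = $1,008.00

$1,008.00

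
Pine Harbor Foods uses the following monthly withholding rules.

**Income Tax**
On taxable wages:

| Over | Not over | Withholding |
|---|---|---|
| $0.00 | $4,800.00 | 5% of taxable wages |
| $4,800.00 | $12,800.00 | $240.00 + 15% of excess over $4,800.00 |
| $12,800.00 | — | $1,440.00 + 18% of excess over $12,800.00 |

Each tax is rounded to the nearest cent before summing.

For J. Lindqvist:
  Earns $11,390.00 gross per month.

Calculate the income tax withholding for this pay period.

$1,228.50

Income Tax: taxable = $11,390.00
  $240.00 + 15% × ($11,390.00 − $4,800.00) = $240.00 + 15% × $6,590.00 = $1,228.50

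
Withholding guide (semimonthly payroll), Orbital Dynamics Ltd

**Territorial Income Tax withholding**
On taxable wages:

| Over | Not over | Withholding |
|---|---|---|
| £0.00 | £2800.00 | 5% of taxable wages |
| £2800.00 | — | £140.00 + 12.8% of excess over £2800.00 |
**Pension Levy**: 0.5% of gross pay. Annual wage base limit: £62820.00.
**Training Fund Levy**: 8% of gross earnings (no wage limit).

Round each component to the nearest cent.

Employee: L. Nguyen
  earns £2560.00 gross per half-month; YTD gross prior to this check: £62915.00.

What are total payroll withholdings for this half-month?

Territorial Income Tax: taxable = £2560.00
  5% × £2560.00 = £128.00
Pension Levy: YTD £62915.00 ≥ cap £62820.00 → £0.00
Training Fund Levy: 8% × £2560.00 = £204.80
Total: £128.00 + £0.00 + £204.80 = £332.80

£332.80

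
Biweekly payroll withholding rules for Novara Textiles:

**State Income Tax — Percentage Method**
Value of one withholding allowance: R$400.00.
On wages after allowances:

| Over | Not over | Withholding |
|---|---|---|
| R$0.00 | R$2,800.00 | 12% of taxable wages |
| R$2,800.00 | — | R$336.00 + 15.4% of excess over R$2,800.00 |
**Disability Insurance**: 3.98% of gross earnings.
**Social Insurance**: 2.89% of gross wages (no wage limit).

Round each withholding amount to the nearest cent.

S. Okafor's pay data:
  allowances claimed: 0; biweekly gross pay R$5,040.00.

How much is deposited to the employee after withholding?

State Income Tax: taxable = R$5,040.00
  R$336.00 + 15.4% × (R$5,040.00 − R$2,800.00) = R$336.00 + 15.4% × R$2,240.00 = R$680.96
Disability Insurance: 3.98% × R$5,040.00 = R$200.59
Social Insurance: 2.89% × R$5,040.00 = R$145.66
Total withheld: R$680.96 + R$200.59 + R$145.66 = R$1,027.21
Net pay: R$5,040.00 − R$1,027.21 = R$4,012.79

R$4,012.79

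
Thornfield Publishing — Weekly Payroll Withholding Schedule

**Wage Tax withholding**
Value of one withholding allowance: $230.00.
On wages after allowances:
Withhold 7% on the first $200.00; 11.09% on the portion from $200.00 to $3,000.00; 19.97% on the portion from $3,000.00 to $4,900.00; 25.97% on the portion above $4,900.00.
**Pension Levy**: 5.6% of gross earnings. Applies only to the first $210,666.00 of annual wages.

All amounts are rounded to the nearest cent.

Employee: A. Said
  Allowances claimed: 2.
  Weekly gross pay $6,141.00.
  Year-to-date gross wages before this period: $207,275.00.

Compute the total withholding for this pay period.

Wage Tax: taxable = $6,141.00 − 2×$230.00 = $5,681.00
  $703.95 + 25.97% × ($5,681.00 − $4,900.00) = $703.95 + 25.97% × $781.00 = $906.78
Pension Levy: cap $210,666.00 − YTD $207,275.00 = $3,391.00 subject; 5.6% × $3,391.00 = $189.90
Total: $906.78 + $189.90 = $1,096.68

$1,096.68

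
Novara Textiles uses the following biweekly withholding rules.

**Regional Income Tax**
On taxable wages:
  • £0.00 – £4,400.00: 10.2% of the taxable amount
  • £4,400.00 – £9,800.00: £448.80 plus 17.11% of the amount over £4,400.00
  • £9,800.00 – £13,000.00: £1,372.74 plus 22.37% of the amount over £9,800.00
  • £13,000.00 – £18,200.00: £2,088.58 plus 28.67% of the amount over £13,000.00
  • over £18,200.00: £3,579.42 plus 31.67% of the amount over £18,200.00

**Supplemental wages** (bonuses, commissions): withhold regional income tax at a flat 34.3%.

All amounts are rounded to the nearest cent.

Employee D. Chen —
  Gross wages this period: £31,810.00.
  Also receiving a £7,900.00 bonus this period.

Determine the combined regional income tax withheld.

Regional Income Tax: taxable = £31,810.00
  £3,579.42 + 31.67% × (£31,810.00 − £18,200.00) = £3,579.42 + 31.67% × £13,610.00 = £7,889.71
Supplemental (34.3% flat on bonus): 34.3% × £7,900.00 = £2,709.70
Total regional income tax: £7,889.71 + £2,709.70 = £10,599.41

£10,599.41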